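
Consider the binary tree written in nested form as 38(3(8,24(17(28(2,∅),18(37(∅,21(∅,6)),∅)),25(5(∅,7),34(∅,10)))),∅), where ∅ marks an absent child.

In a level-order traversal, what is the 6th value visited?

25

Level-order visits nodes level by level from the root, left to right within each level.
Level 0: 38
Level 1: 3
Level 2: 8, 24
Level 3: 17, 25
Level 4: 28, 18, 5, 34
Level 5: 2, 37, 7, 10
Level 6: 21
Level 7: 6
Full level-order sequence: 38, 3, 8, 24, 17, 25, 28, 18, 5, 34, 2, 37, 7, 10, 21, 6.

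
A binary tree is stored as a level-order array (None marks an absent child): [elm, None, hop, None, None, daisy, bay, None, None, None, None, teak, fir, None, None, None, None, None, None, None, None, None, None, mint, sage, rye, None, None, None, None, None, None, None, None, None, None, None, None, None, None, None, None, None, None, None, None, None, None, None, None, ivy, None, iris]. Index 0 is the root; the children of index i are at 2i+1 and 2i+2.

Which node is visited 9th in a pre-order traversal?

Pre-order visits the node, then its left subtree, then its right subtree.
Visit elm.
At elm: no left child.
At elm: go right to hop.
  Visit hop.
  At hop: go left to daisy.
    Visit daisy.
    At daisy: go left to teak.
      Visit teak.
      At teak: go left to mint.
        mint is a leaf — visit mint.
      At teak: go right to sage.
        Visit sage.
        At sage: no left child.
        At sage: go right to ivy.
          ivy is a leaf — visit ivy.
    At daisy: go right to fir.
      Visit fir.
      At fir: go left to rye.
        Visit rye.
        At rye: no left child.
        At rye: go right to iris.
          iris is a leaf — visit iris.
      At fir: no right child.
  At hop: go right to bay.
    bay is a leaf — visit bay.
Full pre-order sequence: elm, hop, daisy, teak, mint, sage, ivy, fir, rye, iris, bay.

rye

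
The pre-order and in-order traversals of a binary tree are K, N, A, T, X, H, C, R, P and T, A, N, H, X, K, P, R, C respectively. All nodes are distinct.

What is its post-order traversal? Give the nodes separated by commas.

T, A, H, X, N, P, R, C, K

The first element of pre-order is the root; it splits in-order into left and right subtrees.
Root K: left subtree has 5 nodes {T, A, N, H, X}, right has 3 {P, R, C}.
  Root N: left subtree has 2 nodes {T, A}, right has 2 {H, X}.
    Root A: left subtree has 1 node {T}, right has 0 { }.
    Root X: left subtree has 1 node {H}, right has 0 { }.
  Root C: left subtree has 2 nodes {P, R}, right has 0 { }.
    Root R: left subtree has 1 node {P}, right has 0 { }.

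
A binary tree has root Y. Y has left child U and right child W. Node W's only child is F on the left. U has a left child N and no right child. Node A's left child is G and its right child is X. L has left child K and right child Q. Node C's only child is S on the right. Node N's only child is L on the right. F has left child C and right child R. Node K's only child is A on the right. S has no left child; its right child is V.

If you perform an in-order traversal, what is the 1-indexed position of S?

11

In-order visits the left subtree, then the node, then the right subtree.
At Y: go left to U.
  At U: go left to N.
    At N: no left child.
    Visit N.
    At N: go right to L.
      At L: go left to K.
        At K: no left child.
        Visit K.
        At K: go right to A.
          At A: go left to G.
            G is a leaf — visit G.
          Visit A.
          At A: go right to X.
            X is a leaf — visit X.
      Visit L.
      At L: go right to Q.
        Q is a leaf — visit Q.
  Visit U.
  At U: no right child.
Visit Y.
At Y: go right to W.
  At W: go left to F.
    At F: go left to C.
      At C: no left child.
      Visit C.
      At C: go right to S.
        At S: no left child.
        Visit S.
        At S: go right to V.
          V is a leaf — visit V.
    Visit F.
    At F: go right to R.
      R is a leaf — visit R.
  Visit W.
  At W: no right child.
Full in-order sequence: N, K, G, A, X, L, Q, U, Y, C, S, V, F, R, W.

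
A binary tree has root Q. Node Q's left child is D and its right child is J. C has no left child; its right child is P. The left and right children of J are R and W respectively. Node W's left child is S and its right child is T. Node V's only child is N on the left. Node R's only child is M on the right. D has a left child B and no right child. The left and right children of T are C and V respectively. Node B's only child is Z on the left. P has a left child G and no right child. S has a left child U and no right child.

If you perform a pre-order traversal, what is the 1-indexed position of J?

Pre-order visits the node, then its left subtree, then its right subtree.
Visit Q.
At Q: go left to D.
  Visit D.
  At D: go left to B.
    Visit B.
    At B: go left to Z.
      Z is a leaf — visit Z.
    At B: no right child.
  At D: no right child.
At Q: go right to J.
  Visit J.
  At J: go left to R.
    Visit R.
    At R: no left child.
    At R: go right to M.
      M is a leaf — visit M.
  At J: go right to W.
    Visit W.
    At W: go left to S.
      Visit S.
      At S: go left to U.
        U is a leaf — visit U.
      At S: no right child.
    At W: go right to T.
      Visit T.
      At T: go left to C.
        Visit C.
        At C: no left child.
        At C: go right to P.
          Visit P.
          At P: go left to G.
            G is a leaf — visit G.
          At P: no right child.
      At T: go right to V.
        Visit V.
        At V: go left to N.
          N is a leaf — visit N.
        At V: no right child.
Full pre-order sequence: Q, D, B, Z, J, R, M, W, S, U, T, C, P, G, V, N.

5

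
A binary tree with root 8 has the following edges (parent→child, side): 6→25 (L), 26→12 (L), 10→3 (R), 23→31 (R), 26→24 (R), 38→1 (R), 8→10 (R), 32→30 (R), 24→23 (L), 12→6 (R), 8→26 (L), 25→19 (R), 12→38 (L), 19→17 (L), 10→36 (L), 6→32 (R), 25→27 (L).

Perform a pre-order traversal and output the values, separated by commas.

Pre-order visits the node, then its left subtree, then its right subtree.
Visit 8.
At 8: go left to 26.
  Visit 26.
  At 26: go left to 12.
    Visit 12.
    At 12: go left to 38.
      Visit 38.
      At 38: no left child.
      At 38: go right to 1.
        1 is a leaf — visit 1.
    At 12: go right to 6.
      Visit 6.
      At 6: go left to 25.
        Visit 25.
        At 25: go left to 27.
          27 is a leaf — visit 27.
        At 25: go right to 19.
          Visit 19.
          At 19: go left to 17.
            17 is a leaf — visit 17.
          At 19: no right child.
      At 6: go right to 32.
        Visit 32.
        At 32: no left child.
        At 32: go right to 30.
          30 is a leaf — visit 30.
  At 26: go right to 24.
    Visit 24.
    At 24: go left to 23.
      Visit 23.
      At 23: no left child.
      At 23: go right to 31.
        31 is a leaf — visit 31.
    At 24: no right child.
At 8: go right to 10.
  Visit 10.
  At 10: go left to 36.
    36 is a leaf — visit 36.
  At 10: go right to 3.
    3 is a leaf — visit 3.

8, 26, 12, 38, 1, 6, 25, 27, 19, 17, 32, 30, 24, 23, 31, 10, 36, 3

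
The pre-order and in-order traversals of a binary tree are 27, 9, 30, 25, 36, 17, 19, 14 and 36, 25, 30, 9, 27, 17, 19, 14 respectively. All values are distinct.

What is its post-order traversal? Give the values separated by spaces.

36 25 30 9 14 19 17 27

The first element of pre-order is the root; it splits in-order into left and right subtrees.
Root 27: left subtree has 4 nodes {36, 25, 30, 9}, right has 3 {17, 19, 14}.
  Root 9: left subtree has 3 nodes {36, 25, 30}, right has 0 { }.
    Root 30: left subtree has 2 nodes {36, 25}, right has 0 { }.
      Root 25: left subtree has 1 node {36}, right has 0 { }.
  Root 17: left subtree has 0 nodes { }, right has 2 {19, 14}.
    Root 19: left subtree has 0 nodes { }, right has 1 {14}.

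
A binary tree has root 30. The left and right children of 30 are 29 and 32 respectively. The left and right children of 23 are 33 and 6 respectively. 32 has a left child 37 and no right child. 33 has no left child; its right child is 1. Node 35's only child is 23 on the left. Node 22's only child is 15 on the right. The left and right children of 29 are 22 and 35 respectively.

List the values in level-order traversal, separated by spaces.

Level-order visits nodes level by level from the root, left to right within each level.
Level 0: 30
Level 1: 29, 32
Level 2: 22, 35, 37
Level 3: 15, 23
Level 4: 33, 6
Level 5: 1

30 29 32 22 35 37 15 23 33 6 1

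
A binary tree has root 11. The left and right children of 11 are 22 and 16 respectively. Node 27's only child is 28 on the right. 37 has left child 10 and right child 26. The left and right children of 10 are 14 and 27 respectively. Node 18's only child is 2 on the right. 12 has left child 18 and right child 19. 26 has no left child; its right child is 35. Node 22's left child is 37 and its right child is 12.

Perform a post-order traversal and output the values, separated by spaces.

Post-order visits the left subtree, then the right subtree, then the node.
At 11: go left to 22.
  At 22: go left to 37.
    At 37: go left to 10.
      At 10: go left to 14.
        14 is a leaf — visit 14.
      At 10: go right to 27.
        At 27: no left child.
        At 27: go right to 28.
          28 is a leaf — visit 28.
        Visit 27.
      Visit 10.
    At 37: go right to 26.
      At 26: no left child.
      At 26: go right to 35.
        35 is a leaf — visit 35.
      Visit 26.
    Visit 37.
  At 22: go right to 12.
    At 12: go left to 18.
      At 18: no left child.
      At 18: go right to 2.
        2 is a leaf — visit 2.
      Visit 18.
    At 12: go right to 19.
      19 is a leaf — visit 19.
    Visit 12.
  Visit 22.
At 11: go right to 16.
  16 is a leaf — visit 16.
Visit 11.

14 28 27 10 35 26 37 2 18 19 12 22 16 11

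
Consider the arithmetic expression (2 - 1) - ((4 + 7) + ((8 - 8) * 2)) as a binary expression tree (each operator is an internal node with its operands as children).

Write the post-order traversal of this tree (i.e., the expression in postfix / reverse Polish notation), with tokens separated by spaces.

Post-order on an expression tree gives postfix notation: for each operator, emit left operand, right operand, then the operator.

2 1 - 4 7 + 8 8 - 2 * + -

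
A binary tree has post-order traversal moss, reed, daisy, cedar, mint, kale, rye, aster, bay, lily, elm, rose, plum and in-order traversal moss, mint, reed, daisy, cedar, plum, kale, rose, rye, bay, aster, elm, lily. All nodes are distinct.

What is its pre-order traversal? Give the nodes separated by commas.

plum, mint, moss, cedar, daisy, reed, rose, kale, elm, bay, rye, aster, lily

The last element of post-order is the root; it splits in-order into left and right subtrees.
Root plum: left subtree has 5 nodes {moss, mint, reed, daisy, cedar}, right has 7 {kale, rose, rye, bay, aster, elm, lily}.
  Root mint: left subtree has 1 node {moss}, right has 3 {reed, daisy, cedar}.
    Root cedar: left subtree has 2 nodes {reed, daisy}, right has 0 { }.
      Root daisy: left subtree has 1 node {reed}, right has 0 { }.
  Root rose: left subtree has 1 node {kale}, right has 5 {rye, bay, aster, elm, lily}.
    Root elm: left subtree has 3 nodes {rye, bay, aster}, right has 1 {lily}.
      Root bay: left subtree has 1 node {rye}, right has 1 {aster}.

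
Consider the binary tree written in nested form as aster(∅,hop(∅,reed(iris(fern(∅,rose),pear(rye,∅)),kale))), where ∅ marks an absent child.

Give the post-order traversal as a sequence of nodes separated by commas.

rose, fern, rye, pear, iris, kale, reed, hop, aster

Post-order visits the left subtree, then the right subtree, then the node.
At aster: no left child.
At aster: go right to hop.
  At hop: no left child.
  At hop: go right to reed.
    At reed: go left to iris.
      At iris: go left to fern.
        At fern: no left child.
        At fern: go right to rose.
          rose is a leaf — visit rose.
        Visit fern.
      At iris: go right to pear.
        At pear: go left to rye.
          rye is a leaf — visit rye.
        At pear: no right child.
        Visit pear.
      Visit iris.
    At reed: go right to kale.
      kale is a leaf — visit kale.
    Visit reed.
  Visit hop.
Visit aster.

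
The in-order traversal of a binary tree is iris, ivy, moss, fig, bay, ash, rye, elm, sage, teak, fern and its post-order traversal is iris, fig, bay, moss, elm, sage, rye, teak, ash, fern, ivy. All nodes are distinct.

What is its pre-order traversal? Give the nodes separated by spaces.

ivy iris fern ash moss bay fig teak rye sage elm

The last element of post-order is the root; it splits in-order into left and right subtrees.
Root ivy: left subtree has 1 node {iris}, right has 9 {moss, fig, bay, ash, rye, elm, sage, teak, fern}.
  Root fern: left subtree has 8 nodes {moss, fig, bay, ash, rye, elm, sage, teak}, right has 0 { }.
    Root ash: left subtree has 3 nodes {moss, fig, bay}, right has 4 {rye, elm, sage, teak}.
      Root moss: left subtree has 0 nodes { }, right has 2 {fig, bay}.
        Root bay: left subtree has 1 node {fig}, right has 0 { }.
      Root teak: left subtree has 3 nodes {rye, elm, sage}, right has 0 { }.
        Root rye: left subtree has 0 nodes { }, right has 2 {elm, sage}.
          Root sage: left subtree has 1 node {elm}, right has 0 { }.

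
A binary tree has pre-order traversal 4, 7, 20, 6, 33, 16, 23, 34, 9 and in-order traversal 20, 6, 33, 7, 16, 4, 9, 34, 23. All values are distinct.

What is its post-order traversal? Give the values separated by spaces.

The first element of pre-order is the root; it splits in-order into left and right subtrees.
Root 4: left subtree has 5 nodes {20, 6, 33, 7, 16}, right has 3 {9, 34, 23}.
  Root 7: left subtree has 3 nodes {20, 6, 33}, right has 1 {16}.
    Root 20: left subtree has 0 nodes { }, right has 2 {6, 33}.
      Root 6: left subtree has 0 nodes { }, right has 1 {33}.
  Root 23: left subtree has 2 nodes {9, 34}, right has 0 { }.
    Root 34: left subtree has 1 node {9}, right has 0 { }.

33 6 20 16 7 9 34 23 4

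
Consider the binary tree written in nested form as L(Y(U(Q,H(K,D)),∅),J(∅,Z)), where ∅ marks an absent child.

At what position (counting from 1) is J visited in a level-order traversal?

3

Level-order visits nodes level by level from the root, left to right within each level.
Level 0: L
Level 1: Y, J
Level 2: U, Z
Level 3: Q, H
Level 4: K, D
Full level-order sequence: L, Y, J, U, Z, Q, H, K, D.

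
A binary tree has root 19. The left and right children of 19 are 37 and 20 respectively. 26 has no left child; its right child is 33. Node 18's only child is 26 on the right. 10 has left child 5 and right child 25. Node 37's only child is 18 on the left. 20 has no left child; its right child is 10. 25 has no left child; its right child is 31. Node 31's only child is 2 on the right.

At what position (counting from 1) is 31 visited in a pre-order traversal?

10

Pre-order visits the node, then its left subtree, then its right subtree.
Visit 19.
At 19: go left to 37.
  Visit 37.
  At 37: go left to 18.
    Visit 18.
    At 18: no left child.
    At 18: go right to 26.
      Visit 26.
      At 26: no left child.
      At 26: go right to 33.
        33 is a leaf — visit 33.
  At 37: no right child.
At 19: go right to 20.
  Visit 20.
  At 20: no left child.
  At 20: go right to 10.
    Visit 10.
    At 10: go left to 5.
      5 is a leaf — visit 5.
    At 10: go right to 25.
      Visit 25.
      At 25: no left child.
      At 25: go right to 31.
        Visit 31.
        At 31: no left child.
        At 31: go right to 2.
          2 is a leaf — visit 2.
Full pre-order sequence: 19, 37, 18, 26, 33, 20, 10, 5, 25, 31, 2.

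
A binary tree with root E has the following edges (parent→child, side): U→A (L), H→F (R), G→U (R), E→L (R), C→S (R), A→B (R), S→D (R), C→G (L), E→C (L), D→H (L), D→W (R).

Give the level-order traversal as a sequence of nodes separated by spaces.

Level-order visits nodes level by level from the root, left to right within each level.
Level 0: E
Level 1: C, L
Level 2: G, S
Level 3: U, D
Level 4: A, H, W
Level 5: B, F

E C L G S U D A H W B F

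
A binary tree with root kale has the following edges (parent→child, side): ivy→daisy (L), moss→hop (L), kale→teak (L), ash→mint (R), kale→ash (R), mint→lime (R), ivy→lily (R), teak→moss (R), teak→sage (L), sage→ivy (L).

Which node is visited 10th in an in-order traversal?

In-order visits the left subtree, then the node, then the right subtree.
At kale: go left to teak.
  At teak: go left to sage.
    At sage: go left to ivy.
      At ivy: go left to daisy.
        daisy is a leaf — visit daisy.
      Visit ivy.
      At ivy: go right to lily.
        lily is a leaf — visit lily.
    Visit sage.
    At sage: no right child.
  Visit teak.
  At teak: go right to moss.
    At moss: go left to hop.
      hop is a leaf — visit hop.
    Visit moss.
    At moss: no right child.
Visit kale.
At kale: go right to ash.
  At ash: no left child.
  Visit ash.
  At ash: go right to mint.
    At mint: no left child.
    Visit mint.
    At mint: go right to lime.
      lime is a leaf — visit lime.
Full in-order sequence: daisy, ivy, lily, sage, teak, hop, moss, kale, ash, mint, lime.

mint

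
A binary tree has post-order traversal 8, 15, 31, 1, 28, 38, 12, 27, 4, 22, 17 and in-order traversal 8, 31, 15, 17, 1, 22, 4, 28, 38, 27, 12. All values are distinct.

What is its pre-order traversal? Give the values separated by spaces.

17 31 8 15 22 1 4 27 38 28 12

The last element of post-order is the root; it splits in-order into left and right subtrees.
Root 17: left subtree has 3 nodes {8, 31, 15}, right has 7 {1, 22, 4, 28, 38, 27, 12}.
  Root 31: left subtree has 1 node {8}, right has 1 {15}.
  Root 22: left subtree has 1 node {1}, right has 5 {4, 28, 38, 27, 12}.
    Root 4: left subtree has 0 nodes { }, right has 4 {28, 38, 27, 12}.
      Root 27: left subtree has 2 nodes {28, 38}, right has 1 {12}.
        Root 38: left subtree has 1 node {28}, right has 0 { }.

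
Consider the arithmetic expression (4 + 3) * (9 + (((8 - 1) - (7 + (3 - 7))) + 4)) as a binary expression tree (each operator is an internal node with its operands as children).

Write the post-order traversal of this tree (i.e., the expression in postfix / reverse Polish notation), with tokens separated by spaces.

Post-order on an expression tree gives postfix notation: for each operator, emit left operand, right operand, then the operator.

4 3 + 9 8 1 - 7 3 7 - + - 4 + + *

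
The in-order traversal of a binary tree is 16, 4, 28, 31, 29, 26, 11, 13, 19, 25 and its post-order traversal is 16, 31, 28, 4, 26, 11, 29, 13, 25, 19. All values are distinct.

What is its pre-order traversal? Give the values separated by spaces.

The last element of post-order is the root; it splits in-order into left and right subtrees.
Root 19: left subtree has 8 nodes {16, 4, 28, 31, 29, 26, 11, 13}, right has 1 {25}.
  Root 13: left subtree has 7 nodes {16, 4, 28, 31, 29, 26, 11}, right has 0 { }.
    Root 29: left subtree has 4 nodes {16, 4, 28, 31}, right has 2 {26, 11}.
      Root 4: left subtree has 1 node {16}, right has 2 {28, 31}.
        Root 28: left subtree has 0 nodes { }, right has 1 {31}.
      Root 11: left subtree has 1 node {26}, right has 0 { }.

19 13 29 4 16 28 31 11 26 25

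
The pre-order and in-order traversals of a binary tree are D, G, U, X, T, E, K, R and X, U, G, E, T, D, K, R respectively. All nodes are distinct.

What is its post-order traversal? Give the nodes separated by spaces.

X U E T G R K D

The first element of pre-order is the root; it splits in-order into left and right subtrees.
Root D: left subtree has 5 nodes {X, U, G, E, T}, right has 2 {K, R}.
  Root G: left subtree has 2 nodes {X, U}, right has 2 {E, T}.
    Root U: left subtree has 1 node {X}, right has 0 { }.
    Root T: left subtree has 1 node {E}, right has 0 { }.
  Root K: left subtree has 0 nodes { }, right has 1 {R}.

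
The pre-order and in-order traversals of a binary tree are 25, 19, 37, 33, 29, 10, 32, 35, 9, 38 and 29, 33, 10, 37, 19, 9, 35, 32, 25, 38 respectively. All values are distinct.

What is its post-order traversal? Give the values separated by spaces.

The first element of pre-order is the root; it splits in-order into left and right subtrees.
Root 25: left subtree has 8 nodes {29, 33, 10, 37, 19, 9, 35, 32}, right has 1 {38}.
  Root 19: left subtree has 4 nodes {29, 33, 10, 37}, right has 3 {9, 35, 32}.
    Root 37: left subtree has 3 nodes {29, 33, 10}, right has 0 { }.
      Root 33: left subtree has 1 node {29}, right has 1 {10}.
    Root 32: left subtree has 2 nodes {9, 35}, right has 0 { }.
      Root 35: left subtree has 1 node {9}, right has 0 { }.

29 10 33 37 9 35 32 19 38 25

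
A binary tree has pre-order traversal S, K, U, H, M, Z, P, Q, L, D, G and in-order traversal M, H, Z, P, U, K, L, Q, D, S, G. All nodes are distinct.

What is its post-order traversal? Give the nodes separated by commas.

The first element of pre-order is the root; it splits in-order into left and right subtrees.
Root S: left subtree has 9 nodes {M, H, Z, P, U, K, L, Q, D}, right has 1 {G}.
  Root K: left subtree has 5 nodes {M, H, Z, P, U}, right has 3 {L, Q, D}.
    Root U: left subtree has 4 nodes {M, H, Z, P}, right has 0 { }.
      Root H: left subtree has 1 node {M}, right has 2 {Z, P}.
        Root Z: left subtree has 0 nodes { }, right has 1 {P}.
    Root Q: left subtree has 1 node {L}, right has 1 {D}.

M, P, Z, H, U, L, D, Q, K, G, S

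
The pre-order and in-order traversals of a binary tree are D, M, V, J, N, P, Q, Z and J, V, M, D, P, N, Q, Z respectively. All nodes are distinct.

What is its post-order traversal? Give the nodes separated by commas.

The first element of pre-order is the root; it splits in-order into left and right subtrees.
Root D: left subtree has 3 nodes {J, V, M}, right has 4 {P, N, Q, Z}.
  Root M: left subtree has 2 nodes {J, V}, right has 0 { }.
    Root V: left subtree has 1 node {J}, right has 0 { }.
  Root N: left subtree has 1 node {P}, right has 2 {Q, Z}.
    Root Q: left subtree has 0 nodes { }, right has 1 {Z}.

J, V, M, P, Z, Q, N, D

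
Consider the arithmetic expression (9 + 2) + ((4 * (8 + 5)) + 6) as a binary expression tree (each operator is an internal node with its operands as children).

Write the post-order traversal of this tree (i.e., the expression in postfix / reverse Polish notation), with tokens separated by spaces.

Post-order on an expression tree gives postfix notation: for each operator, emit left operand, right operand, then the operator.

9 2 + 4 8 5 + * 6 + +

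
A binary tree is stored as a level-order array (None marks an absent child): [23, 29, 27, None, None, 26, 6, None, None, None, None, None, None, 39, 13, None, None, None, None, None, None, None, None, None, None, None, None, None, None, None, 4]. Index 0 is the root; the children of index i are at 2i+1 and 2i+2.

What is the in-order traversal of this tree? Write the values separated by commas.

In-order visits the left subtree, then the node, then the right subtree.
At 23: go left to 29.
  29 is a leaf — visit 29.
Visit 23.
At 23: go right to 27.
  At 27: go left to 26.
    26 is a leaf — visit 26.
  Visit 27.
  At 27: go right to 6.
    At 6: go left to 39.
      39 is a leaf — visit 39.
    Visit 6.
    At 6: go right to 13.
      At 13: no left child.
      Visit 13.
      At 13: go right to 4.
        4 is a leaf — visit 4.

29, 23, 26, 27, 39, 6, 13, 4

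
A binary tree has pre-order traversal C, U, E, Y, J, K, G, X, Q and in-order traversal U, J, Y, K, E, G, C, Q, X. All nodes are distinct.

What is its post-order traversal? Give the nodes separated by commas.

J, K, Y, G, E, U, Q, X, C

The first element of pre-order is the root; it splits in-order into left and right subtrees.
Root C: left subtree has 6 nodes {U, J, Y, K, E, G}, right has 2 {Q, X}.
  Root U: left subtree has 0 nodes { }, right has 5 {J, Y, K, E, G}.
    Root E: left subtree has 3 nodes {J, Y, K}, right has 1 {G}.
      Root Y: left subtree has 1 node {J}, right has 1 {K}.
  Root X: left subtree has 1 node {Q}, right has 0 { }.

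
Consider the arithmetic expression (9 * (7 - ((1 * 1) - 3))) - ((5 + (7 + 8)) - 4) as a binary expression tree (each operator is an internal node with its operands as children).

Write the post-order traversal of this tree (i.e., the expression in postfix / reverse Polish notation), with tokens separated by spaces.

9 7 1 1 * 3 - - * 5 7 8 + + 4 - -

Post-order on an expression tree gives postfix notation: for each operator, emit left operand, right operand, then the operator.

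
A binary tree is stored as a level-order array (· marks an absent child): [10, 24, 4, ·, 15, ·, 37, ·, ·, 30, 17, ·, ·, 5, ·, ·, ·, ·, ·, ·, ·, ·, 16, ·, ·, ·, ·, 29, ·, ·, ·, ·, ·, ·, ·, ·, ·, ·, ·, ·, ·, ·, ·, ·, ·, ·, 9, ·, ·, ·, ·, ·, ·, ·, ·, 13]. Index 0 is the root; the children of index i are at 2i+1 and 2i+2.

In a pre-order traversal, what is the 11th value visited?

Pre-order visits the node, then its left subtree, then its right subtree.
Visit 10.
At 10: go left to 24.
  Visit 24.
  At 24: no left child.
  At 24: go right to 15.
    Visit 15.
    At 15: go left to 30.
      30 is a leaf — visit 30.
    At 15: go right to 17.
      Visit 17.
      At 17: no left child.
      At 17: go right to 16.
        Visit 16.
        At 16: no left child.
        At 16: go right to 9.
          9 is a leaf — visit 9.
At 10: go right to 4.
  Visit 4.
  At 4: no left child.
  At 4: go right to 37.
    Visit 37.
    At 37: go left to 5.
      Visit 5.
      At 5: go left to 29.
        Visit 29.
        At 29: go left to 13.
          13 is a leaf — visit 13.
        At 29: no right child.
      At 5: no right child.
    At 37: no right child.
Full pre-order sequence: 10, 24, 15, 30, 17, 16, 9, 4, 37, 5, 29, 13.

29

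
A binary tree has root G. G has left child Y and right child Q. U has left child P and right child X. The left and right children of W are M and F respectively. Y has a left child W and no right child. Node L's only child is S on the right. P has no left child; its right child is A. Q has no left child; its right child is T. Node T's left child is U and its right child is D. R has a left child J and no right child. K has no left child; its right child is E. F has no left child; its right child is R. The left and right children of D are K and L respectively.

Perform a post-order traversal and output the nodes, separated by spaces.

Post-order visits the left subtree, then the right subtree, then the node.
At G: go left to Y.
  At Y: go left to W.
    At W: go left to M.
      M is a leaf — visit M.
    At W: go right to F.
      At F: no left child.
      At F: go right to R.
        At R: go left to J.
          J is a leaf — visit J.
        At R: no right child.
        Visit R.
      Visit F.
    Visit W.
  At Y: no right child.
  Visit Y.
At G: go right to Q.
  At Q: no left child.
  At Q: go right to T.
    At T: go left to U.
      At U: go left to P.
        At P: no left child.
        At P: go right to A.
          A is a leaf — visit A.
        Visit P.
      At U: go right to X.
        X is a leaf — visit X.
      Visit U.
    At T: go right to D.
      At D: go left to K.
        At K: no left child.
        At K: go right to E.
          E is a leaf — visit E.
        Visit K.
      At D: go right to L.
        At L: no left child.
        At L: go right to S.
          S is a leaf — visit S.
        Visit L.
      Visit D.
    Visit T.
  Visit Q.
Visit G.

M J R F W Y A P X U E K S L D T Q G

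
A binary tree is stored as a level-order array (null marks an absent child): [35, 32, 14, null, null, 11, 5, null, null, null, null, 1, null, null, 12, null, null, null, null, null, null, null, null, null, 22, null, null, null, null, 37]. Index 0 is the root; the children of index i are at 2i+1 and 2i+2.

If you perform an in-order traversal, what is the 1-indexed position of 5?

In-order visits the left subtree, then the node, then the right subtree.
At 35: go left to 32.
  32 is a leaf — visit 32.
Visit 35.
At 35: go right to 14.
  At 14: go left to 11.
    At 11: go left to 1.
      At 1: no left child.
      Visit 1.
      At 1: go right to 22.
        22 is a leaf — visit 22.
    Visit 11.
    At 11: no right child.
  Visit 14.
  At 14: go right to 5.
    At 5: no left child.
    Visit 5.
    At 5: go right to 12.
      At 12: go left to 37.
        37 is a leaf — visit 37.
      Visit 12.
      At 12: no right child.
Full in-order sequence: 32, 35, 1, 22, 11, 14, 5, 37, 12.

7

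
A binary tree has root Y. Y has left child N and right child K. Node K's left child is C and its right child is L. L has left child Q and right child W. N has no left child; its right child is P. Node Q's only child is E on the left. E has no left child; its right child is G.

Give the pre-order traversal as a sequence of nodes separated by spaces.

Y N P K C L Q E G W

Pre-order visits the node, then its left subtree, then its right subtree.
Visit Y.
At Y: go left to N.
  Visit N.
  At N: no left child.
  At N: go right to P.
    P is a leaf — visit P.
At Y: go right to K.
  Visit K.
  At K: go left to C.
    C is a leaf — visit C.
  At K: go right to L.
    Visit L.
    At L: go left to Q.
      Visit Q.
      At Q: go left to E.
        Visit E.
        At E: no left child.
        At E: go right to G.
          G is a leaf — visit G.
      At Q: no right child.
    At L: go right to W.
      W is a leaf — visit W.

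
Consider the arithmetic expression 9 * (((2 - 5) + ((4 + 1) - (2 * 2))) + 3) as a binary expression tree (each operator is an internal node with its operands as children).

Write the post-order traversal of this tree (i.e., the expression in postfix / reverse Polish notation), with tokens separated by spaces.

9 2 5 - 4 1 + 2 2 * - + 3 + *

Post-order on an expression tree gives postfix notation: for each operator, emit left operand, right operand, then the operator.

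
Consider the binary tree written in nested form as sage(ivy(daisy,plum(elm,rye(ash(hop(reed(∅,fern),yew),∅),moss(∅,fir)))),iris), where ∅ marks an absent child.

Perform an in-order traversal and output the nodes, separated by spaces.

daisy ivy elm plum reed fern hop yew ash rye moss fir sage iris

In-order visits the left subtree, then the node, then the right subtree.
At sage: go left to ivy.
  At ivy: go left to daisy.
    daisy is a leaf — visit daisy.
  Visit ivy.
  At ivy: go right to plum.
    At plum: go left to elm.
      elm is a leaf — visit elm.
    Visit plum.
    At plum: go right to rye.
      At rye: go left to ash.
        At ash: go left to hop.
          At hop: go left to reed.
            At reed: no left child.
            Visit reed.
            At reed: go right to fern.
              fern is a leaf — visit fern.
          Visit hop.
          At hop: go right to yew.
            yew is a leaf — visit yew.
        Visit ash.
        At ash: no right child.
      Visit rye.
      At rye: go right to moss.
        At moss: no left child.
        Visit moss.
        At moss: go right to fir.
          fir is a leaf — visit fir.
Visit sage.
At sage: go right to iris.
  iris is a leaf — visit iris.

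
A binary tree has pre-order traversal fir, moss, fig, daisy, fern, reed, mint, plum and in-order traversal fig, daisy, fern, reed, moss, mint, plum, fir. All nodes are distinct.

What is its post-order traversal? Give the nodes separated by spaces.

The first element of pre-order is the root; it splits in-order into left and right subtrees.
Root fir: left subtree has 7 nodes {fig, daisy, fern, reed, moss, mint, plum}, right has 0 { }.
  Root moss: left subtree has 4 nodes {fig, daisy, fern, reed}, right has 2 {mint, plum}.
    Root fig: left subtree has 0 nodes { }, right has 3 {daisy, fern, reed}.
      Root daisy: left subtree has 0 nodes { }, right has 2 {fern, reed}.
        Root fern: left subtree has 0 nodes { }, right has 1 {reed}.
    Root mint: left subtree has 0 nodes { }, right has 1 {plum}.

reed fern daisy fig plum mint moss fir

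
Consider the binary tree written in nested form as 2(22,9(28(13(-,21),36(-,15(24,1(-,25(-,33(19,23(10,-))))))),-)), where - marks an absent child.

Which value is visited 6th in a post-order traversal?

10

Post-order visits the left subtree, then the right subtree, then the node.
At 2: go left to 22.
  22 is a leaf — visit 22.
At 2: go right to 9.
  At 9: go left to 28.
    At 28: go left to 13.
      At 13: no left child.
      At 13: go right to 21.
        21 is a leaf — visit 21.
      Visit 13.
    At 28: go right to 36.
      At 36: no left child.
      At 36: go right to 15.
        At 15: go left to 24.
          24 is a leaf — visit 24.
        At 15: go right to 1.
          At 1: no left child.
          At 1: go right to 25.
            At 25: no left child.
            At 25: go right to 33.
              At 33: go left to 19.
                19 is a leaf — visit 19.
              At 33: go right to 23.
                At 23: go left to 10.
                  10 is a leaf — visit 10.
                At 23: no right child.
                Visit 23.
              Visit 33.
            Visit 25.
          Visit 1.
        Visit 15.
      Visit 36.
    Visit 28.
  At 9: no right child.
  Visit 9.
Visit 2.
Full post-order sequence: 22, 21, 13, 24, 19, 10, 23, 33, 25, 1, 15, 36, 28, 9, 2.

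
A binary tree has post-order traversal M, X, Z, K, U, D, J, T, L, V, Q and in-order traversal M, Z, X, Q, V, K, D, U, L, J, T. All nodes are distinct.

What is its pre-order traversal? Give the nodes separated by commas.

The last element of post-order is the root; it splits in-order into left and right subtrees.
Root Q: left subtree has 3 nodes {M, Z, X}, right has 7 {V, K, D, U, L, J, T}.
  Root Z: left subtree has 1 node {M}, right has 1 {X}.
  Root V: left subtree has 0 nodes { }, right has 6 {K, D, U, L, J, T}.
    Root L: left subtree has 3 nodes {K, D, U}, right has 2 {J, T}.
      Root D: left subtree has 1 node {K}, right has 1 {U}.
      Root T: left subtree has 1 node {J}, right has 0 { }.

Q, Z, M, X, V, L, D, K, U, T, J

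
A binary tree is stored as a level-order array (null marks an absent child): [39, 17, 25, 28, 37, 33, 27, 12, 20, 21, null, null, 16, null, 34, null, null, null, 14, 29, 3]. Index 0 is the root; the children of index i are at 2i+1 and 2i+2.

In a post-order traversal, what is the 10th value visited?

16

Post-order visits the left subtree, then the right subtree, then the node.
At 39: go left to 17.
  At 17: go left to 28.
    At 28: go left to 12.
      12 is a leaf — visit 12.
    At 28: go right to 20.
      At 20: no left child.
      At 20: go right to 14.
        14 is a leaf — visit 14.
      Visit 20.
    Visit 28.
  At 17: go right to 37.
    At 37: go left to 21.
      At 21: go left to 29.
        29 is a leaf — visit 29.
      At 21: go right to 3.
        3 is a leaf — visit 3.
      Visit 21.
    At 37: no right child.
    Visit 37.
  Visit 17.
At 39: go right to 25.
  At 25: go left to 33.
    At 33: no left child.
    At 33: go right to 16.
      16 is a leaf — visit 16.
    Visit 33.
  At 25: go right to 27.
    At 27: no left child.
    At 27: go right to 34.
      34 is a leaf — visit 34.
    Visit 27.
  Visit 25.
Visit 39.
Full post-order sequence: 12, 14, 20, 28, 29, 3, 21, 37, 17, 16, 33, 34, 27, 25, 39.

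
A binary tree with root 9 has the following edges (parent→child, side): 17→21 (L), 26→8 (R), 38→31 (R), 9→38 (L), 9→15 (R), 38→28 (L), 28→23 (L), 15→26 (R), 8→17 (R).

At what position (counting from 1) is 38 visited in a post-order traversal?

4

Post-order visits the left subtree, then the right subtree, then the node.
At 9: go left to 38.
  At 38: go left to 28.
    At 28: go left to 23.
      23 is a leaf — visit 23.
    At 28: no right child.
    Visit 28.
  At 38: go right to 31.
    31 is a leaf — visit 31.
  Visit 38.
At 9: go right to 15.
  At 15: no left child.
  At 15: go right to 26.
    At 26: no left child.
    At 26: go right to 8.
      At 8: no left child.
      At 8: go right to 17.
        At 17: go left to 21.
          21 is a leaf — visit 21.
        At 17: no right child.
        Visit 17.
      Visit 8.
    Visit 26.
  Visit 15.
Visit 9.
Full post-order sequence: 23, 28, 31, 38, 21, 17, 8, 26, 15, 9.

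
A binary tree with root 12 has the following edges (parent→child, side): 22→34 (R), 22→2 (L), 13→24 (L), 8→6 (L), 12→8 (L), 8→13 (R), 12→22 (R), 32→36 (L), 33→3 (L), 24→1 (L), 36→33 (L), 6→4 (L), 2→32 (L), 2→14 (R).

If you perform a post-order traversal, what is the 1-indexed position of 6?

2

Post-order visits the left subtree, then the right subtree, then the node.
At 12: go left to 8.
  At 8: go left to 6.
    At 6: go left to 4.
      4 is a leaf — visit 4.
    At 6: no right child.
    Visit 6.
  At 8: go right to 13.
    At 13: go left to 24.
      At 24: go left to 1.
        1 is a leaf — visit 1.
      At 24: no right child.
      Visit 24.
    At 13: no right child.
    Visit 13.
  Visit 8.
At 12: go right to 22.
  At 22: go left to 2.
    At 2: go left to 32.
      At 32: go left to 36.
        At 36: go left to 33.
          At 33: go left to 3.
            3 is a leaf — visit 3.
          At 33: no right child.
          Visit 33.
        At 36: no right child.
        Visit 36.
      At 32: no right child.
      Visit 32.
    At 2: go right to 14.
      14 is a leaf — visit 14.
    Visit 2.
  At 22: go right to 34.
    34 is a leaf — visit 34.
  Visit 22.
Visit 12.
Full post-order sequence: 4, 6, 1, 24, 13, 8, 3, 33, 36, 32, 14, 2, 34, 22, 12.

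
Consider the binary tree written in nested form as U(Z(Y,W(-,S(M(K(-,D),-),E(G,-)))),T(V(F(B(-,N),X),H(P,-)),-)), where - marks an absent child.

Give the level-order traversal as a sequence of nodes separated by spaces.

Level-order visits nodes level by level from the root, left to right within each level.
Level 0: U
Level 1: Z, T
Level 2: Y, W, V
Level 3: S, F, H
Level 4: M, E, B, X, P
Level 5: K, G, N
Level 6: D

U Z T Y W V S F H M E B X P K G N D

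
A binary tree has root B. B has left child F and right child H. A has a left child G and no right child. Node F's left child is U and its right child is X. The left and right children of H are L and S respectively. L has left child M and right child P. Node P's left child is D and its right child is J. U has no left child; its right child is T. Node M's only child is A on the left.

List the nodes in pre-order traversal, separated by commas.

Pre-order visits the node, then its left subtree, then its right subtree.
Visit B.
At B: go left to F.
  Visit F.
  At F: go left to U.
    Visit U.
    At U: no left child.
    At U: go right to T.
      T is a leaf — visit T.
  At F: go right to X.
    X is a leaf — visit X.
At B: go right to H.
  Visit H.
  At H: go left to L.
    Visit L.
    At L: go left to M.
      Visit M.
      At M: go left to A.
        Visit A.
        At A: go left to G.
          G is a leaf — visit G.
        At A: no right child.
      At M: no right child.
    At L: go right to P.
      Visit P.
      At P: go left to D.
        D is a leaf — visit D.
      At P: go right to J.
        J is a leaf — visit J.
  At H: go right to S.
    S is a leaf — visit S.

B, F, U, T, X, H, L, M, A, G, P, D, J, S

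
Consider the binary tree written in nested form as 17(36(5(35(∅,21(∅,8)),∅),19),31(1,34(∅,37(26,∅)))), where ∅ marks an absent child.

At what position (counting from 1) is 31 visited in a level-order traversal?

Level-order visits nodes level by level from the root, left to right within each level.
Level 0: 17
Level 1: 36, 31
Level 2: 5, 19, 1, 34
Level 3: 35, 37
Level 4: 21, 26
Level 5: 8
Full level-order sequence: 17, 36, 31, 5, 19, 1, 34, 35, 37, 21, 26, 8.

3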